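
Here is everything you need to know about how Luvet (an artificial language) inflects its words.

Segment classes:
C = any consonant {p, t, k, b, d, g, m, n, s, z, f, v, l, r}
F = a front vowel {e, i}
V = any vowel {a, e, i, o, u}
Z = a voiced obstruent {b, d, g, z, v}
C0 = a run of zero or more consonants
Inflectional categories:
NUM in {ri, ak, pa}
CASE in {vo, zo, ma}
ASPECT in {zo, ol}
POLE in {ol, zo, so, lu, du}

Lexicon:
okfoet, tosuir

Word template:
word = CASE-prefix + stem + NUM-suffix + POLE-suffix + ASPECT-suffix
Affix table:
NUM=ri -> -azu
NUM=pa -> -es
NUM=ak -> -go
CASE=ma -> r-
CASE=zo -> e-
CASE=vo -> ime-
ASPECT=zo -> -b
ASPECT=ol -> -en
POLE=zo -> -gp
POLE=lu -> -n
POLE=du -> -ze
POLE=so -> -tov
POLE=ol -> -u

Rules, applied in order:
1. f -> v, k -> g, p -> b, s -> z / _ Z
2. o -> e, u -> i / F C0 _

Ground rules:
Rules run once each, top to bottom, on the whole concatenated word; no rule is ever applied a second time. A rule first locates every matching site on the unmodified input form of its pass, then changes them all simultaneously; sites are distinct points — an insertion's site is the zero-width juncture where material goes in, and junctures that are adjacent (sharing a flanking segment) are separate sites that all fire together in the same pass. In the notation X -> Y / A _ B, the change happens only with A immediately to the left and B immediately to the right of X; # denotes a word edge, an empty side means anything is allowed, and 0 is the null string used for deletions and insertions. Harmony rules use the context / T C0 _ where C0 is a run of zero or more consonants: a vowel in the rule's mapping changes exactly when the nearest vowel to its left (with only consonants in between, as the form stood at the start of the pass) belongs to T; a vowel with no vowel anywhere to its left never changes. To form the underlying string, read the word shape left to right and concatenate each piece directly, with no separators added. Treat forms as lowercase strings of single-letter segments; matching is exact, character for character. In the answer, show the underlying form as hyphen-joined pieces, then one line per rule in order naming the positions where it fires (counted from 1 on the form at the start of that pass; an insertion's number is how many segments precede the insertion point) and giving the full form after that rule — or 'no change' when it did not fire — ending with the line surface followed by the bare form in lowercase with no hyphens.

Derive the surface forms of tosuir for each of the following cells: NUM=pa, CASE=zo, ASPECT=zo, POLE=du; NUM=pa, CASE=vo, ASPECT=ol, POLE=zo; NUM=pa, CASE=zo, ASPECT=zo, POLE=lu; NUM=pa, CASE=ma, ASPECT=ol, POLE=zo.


cell NUM=pa, CASE=zo, ASPECT=zo, POLE=du:
underlying: e-tosuir-es-ze-b
1. f -> v, k -> g, p -> b, s -> z / _ Z: fires at position(s) 9: etosuirezzeb
2. o -> e, u -> i / F C0 _: fires at position(s) 3: etesuirezzeb
surface: etesuirezzeb

cell NUM=pa, CASE=vo, ASPECT=ol, POLE=zo:
underlying: ime-tosuir-es-gp-en
1. f -> v, k -> g, p -> b, s -> z / _ Z: fires at position(s) 11: imetosuirezgpen
2. o -> e, u -> i / F C0 _: fires at position(s) 5: imetesuirezgpen
surface: imetesuirezgpen

cell NUM=pa, CASE=zo, ASPECT=zo, POLE=lu:
underlying: e-tosuir-es-n-b
1. f -> v, k -> g, p -> b, s -> z / _ Z: no change
2. o -> e, u -> i / F C0 _: fires at position(s) 3: etesuiresnb
surface: etesuiresnb

cell NUM=pa, CASE=ma, ASPECT=ol, POLE=zo:
underlying: r-tosuir-es-gp-en
1. f -> v, k -> g, p -> b, s -> z / _ Z: fires at position(s) 9: rtosuirezgpen
2. o -> e, u -> i / F C0 _: no change
surface: rtosuirezgpen


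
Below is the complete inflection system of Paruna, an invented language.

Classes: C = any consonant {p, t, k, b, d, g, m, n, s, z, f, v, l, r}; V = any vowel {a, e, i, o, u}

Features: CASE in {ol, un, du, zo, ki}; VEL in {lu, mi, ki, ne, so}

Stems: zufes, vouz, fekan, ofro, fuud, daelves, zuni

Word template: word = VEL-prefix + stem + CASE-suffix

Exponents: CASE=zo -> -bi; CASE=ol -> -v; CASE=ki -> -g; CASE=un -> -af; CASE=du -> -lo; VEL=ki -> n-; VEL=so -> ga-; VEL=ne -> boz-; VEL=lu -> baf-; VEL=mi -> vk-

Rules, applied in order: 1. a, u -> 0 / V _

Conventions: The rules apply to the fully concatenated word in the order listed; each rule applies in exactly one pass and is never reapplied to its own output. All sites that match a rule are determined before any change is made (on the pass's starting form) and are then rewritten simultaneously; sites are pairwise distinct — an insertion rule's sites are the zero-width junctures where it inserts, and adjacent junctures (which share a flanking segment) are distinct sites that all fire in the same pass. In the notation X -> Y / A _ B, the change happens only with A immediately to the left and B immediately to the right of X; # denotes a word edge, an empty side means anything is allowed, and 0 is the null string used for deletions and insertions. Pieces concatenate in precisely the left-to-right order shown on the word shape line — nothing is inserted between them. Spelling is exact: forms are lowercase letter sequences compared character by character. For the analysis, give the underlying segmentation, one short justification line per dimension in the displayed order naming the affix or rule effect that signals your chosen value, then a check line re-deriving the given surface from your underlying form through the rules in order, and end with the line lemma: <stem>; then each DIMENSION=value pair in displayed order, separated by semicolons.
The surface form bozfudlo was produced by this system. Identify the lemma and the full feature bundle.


underlying: boz-fuud-lo
CASE=du - signalled by the affix -lo
VEL=ne - signalled by the affix boz-
check: bozfuudlo -> bozfudlo
lemma: fuud; CASE=du; VEL=ne


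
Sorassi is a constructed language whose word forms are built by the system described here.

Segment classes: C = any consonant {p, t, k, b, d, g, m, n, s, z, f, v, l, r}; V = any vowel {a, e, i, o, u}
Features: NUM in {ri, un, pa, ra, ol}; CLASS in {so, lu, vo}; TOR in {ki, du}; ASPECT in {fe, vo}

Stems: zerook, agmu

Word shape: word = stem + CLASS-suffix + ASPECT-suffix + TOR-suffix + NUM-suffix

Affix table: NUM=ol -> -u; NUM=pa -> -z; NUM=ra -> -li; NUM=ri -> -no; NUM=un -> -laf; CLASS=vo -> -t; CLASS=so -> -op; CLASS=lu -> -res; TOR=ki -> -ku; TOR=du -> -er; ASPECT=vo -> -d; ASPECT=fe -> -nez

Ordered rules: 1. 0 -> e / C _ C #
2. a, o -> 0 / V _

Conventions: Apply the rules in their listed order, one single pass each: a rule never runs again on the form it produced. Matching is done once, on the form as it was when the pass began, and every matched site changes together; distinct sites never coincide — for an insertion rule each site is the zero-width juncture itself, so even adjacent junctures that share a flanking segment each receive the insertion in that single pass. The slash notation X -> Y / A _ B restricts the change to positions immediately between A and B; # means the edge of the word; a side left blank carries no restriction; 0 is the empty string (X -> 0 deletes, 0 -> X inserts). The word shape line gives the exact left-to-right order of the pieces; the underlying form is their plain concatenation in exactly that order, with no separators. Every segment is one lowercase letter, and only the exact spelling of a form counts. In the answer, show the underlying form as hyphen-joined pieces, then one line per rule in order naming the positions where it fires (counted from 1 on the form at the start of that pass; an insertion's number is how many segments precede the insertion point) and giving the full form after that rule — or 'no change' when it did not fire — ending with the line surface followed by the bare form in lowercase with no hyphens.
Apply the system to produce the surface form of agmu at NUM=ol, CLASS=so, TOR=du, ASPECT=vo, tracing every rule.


underlying: agmu-op-d-er-u
1. 0 -> e / C _ C #: no change
2. a, o -> 0 / V _: fires at position(s) 5: agmupderu
surface: agmupderu


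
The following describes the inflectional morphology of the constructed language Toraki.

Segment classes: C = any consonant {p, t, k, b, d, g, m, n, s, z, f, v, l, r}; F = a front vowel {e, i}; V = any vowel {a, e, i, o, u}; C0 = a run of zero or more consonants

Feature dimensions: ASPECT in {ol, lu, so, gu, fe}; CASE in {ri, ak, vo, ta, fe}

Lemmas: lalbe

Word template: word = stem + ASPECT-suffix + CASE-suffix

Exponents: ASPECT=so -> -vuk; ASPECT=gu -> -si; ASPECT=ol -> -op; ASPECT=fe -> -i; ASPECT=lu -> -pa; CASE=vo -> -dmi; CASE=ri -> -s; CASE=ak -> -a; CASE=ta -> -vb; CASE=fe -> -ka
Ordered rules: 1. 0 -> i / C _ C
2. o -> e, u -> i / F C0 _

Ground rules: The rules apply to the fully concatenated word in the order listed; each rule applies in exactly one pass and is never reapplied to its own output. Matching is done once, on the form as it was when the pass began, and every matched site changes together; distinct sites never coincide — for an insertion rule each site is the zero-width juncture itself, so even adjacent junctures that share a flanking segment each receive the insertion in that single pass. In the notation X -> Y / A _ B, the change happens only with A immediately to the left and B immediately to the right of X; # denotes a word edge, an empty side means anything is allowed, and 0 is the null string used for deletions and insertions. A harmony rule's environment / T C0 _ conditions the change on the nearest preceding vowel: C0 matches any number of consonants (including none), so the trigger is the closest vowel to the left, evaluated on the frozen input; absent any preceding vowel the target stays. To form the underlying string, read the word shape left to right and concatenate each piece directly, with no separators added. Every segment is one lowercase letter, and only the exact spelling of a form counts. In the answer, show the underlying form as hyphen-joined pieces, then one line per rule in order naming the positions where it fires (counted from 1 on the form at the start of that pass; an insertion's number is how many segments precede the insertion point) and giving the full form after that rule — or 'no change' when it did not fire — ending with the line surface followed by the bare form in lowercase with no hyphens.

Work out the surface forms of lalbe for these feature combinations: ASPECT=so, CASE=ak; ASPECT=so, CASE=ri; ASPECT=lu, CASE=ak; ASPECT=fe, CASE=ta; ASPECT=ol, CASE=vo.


cell ASPECT=so, CASE=ak:
underlying: lalbe-vuk-a
1. 0 -> i / C _ C: inserts after position(s) 3: lalibevuka
2. o -> e, u -> i / F C0 _: fires at position(s) 8: lalibevika
surface: lalibevika

cell ASPECT=so, CASE=ri:
underlying: lalbe-vuk-s
1. 0 -> i / C _ C: inserts after position(s) 3, 8: lalibevukis
2. o -> e, u -> i / F C0 _: fires at position(s) 8: lalibevikis
surface: lalibevikis

cell ASPECT=lu, CASE=ak:
underlying: lalbe-pa-a
1. 0 -> i / C _ C: inserts after position(s) 3: lalibepaa
2. o -> e, u -> i / F C0 _: no change
surface: lalibepaa

cell ASPECT=fe, CASE=ta:
underlying: lalbe-i-vb
1. 0 -> i / C _ C: inserts after position(s) 3, 7: lalibeivib
2. o -> e, u -> i / F C0 _: no change
surface: lalibeivib

cell ASPECT=ol, CASE=vo:
underlying: lalbe-op-dmi
1. 0 -> i / C _ C: inserts after position(s) 3, 7, 8: lalibeopidimi
2. o -> e, u -> i / F C0 _: fires at position(s) 7: lalibeepidimi
surface: lalibeepidimi


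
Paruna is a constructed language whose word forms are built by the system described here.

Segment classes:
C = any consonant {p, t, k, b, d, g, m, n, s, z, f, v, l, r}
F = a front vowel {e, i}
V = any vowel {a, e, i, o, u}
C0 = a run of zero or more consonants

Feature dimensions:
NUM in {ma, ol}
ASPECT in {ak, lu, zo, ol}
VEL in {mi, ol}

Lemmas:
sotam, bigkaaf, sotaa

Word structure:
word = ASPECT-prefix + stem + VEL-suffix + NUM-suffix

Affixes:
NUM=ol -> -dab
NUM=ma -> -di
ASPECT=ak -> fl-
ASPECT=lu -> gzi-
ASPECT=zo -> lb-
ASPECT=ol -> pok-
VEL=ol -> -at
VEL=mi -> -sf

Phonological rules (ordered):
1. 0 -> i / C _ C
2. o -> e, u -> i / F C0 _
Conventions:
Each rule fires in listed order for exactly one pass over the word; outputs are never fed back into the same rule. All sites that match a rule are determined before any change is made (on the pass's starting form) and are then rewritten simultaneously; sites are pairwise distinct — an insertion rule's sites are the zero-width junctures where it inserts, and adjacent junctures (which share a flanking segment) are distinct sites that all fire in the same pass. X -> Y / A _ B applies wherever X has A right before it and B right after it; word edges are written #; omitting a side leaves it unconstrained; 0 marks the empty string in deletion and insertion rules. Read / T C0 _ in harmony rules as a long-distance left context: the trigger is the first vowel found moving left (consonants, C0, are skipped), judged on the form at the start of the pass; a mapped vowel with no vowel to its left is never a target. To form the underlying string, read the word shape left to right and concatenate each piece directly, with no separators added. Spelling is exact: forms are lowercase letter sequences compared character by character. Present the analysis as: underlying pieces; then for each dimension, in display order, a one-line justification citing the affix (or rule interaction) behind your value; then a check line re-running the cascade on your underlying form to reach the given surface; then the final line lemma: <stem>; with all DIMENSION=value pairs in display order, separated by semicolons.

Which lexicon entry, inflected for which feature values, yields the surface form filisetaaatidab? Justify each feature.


underlying: fl-sotaa-at-dab
NUM=ol - signalled by the affix -dab
ASPECT=ak - signalled by the affix fl-
VEL=ol - signalled by the affix -at
check: flsotaaatdab -> filisotaaatidab -> filisetaaatidab
lemma: sotaa; NUM=ol; ASPECT=ak; VEL=ol


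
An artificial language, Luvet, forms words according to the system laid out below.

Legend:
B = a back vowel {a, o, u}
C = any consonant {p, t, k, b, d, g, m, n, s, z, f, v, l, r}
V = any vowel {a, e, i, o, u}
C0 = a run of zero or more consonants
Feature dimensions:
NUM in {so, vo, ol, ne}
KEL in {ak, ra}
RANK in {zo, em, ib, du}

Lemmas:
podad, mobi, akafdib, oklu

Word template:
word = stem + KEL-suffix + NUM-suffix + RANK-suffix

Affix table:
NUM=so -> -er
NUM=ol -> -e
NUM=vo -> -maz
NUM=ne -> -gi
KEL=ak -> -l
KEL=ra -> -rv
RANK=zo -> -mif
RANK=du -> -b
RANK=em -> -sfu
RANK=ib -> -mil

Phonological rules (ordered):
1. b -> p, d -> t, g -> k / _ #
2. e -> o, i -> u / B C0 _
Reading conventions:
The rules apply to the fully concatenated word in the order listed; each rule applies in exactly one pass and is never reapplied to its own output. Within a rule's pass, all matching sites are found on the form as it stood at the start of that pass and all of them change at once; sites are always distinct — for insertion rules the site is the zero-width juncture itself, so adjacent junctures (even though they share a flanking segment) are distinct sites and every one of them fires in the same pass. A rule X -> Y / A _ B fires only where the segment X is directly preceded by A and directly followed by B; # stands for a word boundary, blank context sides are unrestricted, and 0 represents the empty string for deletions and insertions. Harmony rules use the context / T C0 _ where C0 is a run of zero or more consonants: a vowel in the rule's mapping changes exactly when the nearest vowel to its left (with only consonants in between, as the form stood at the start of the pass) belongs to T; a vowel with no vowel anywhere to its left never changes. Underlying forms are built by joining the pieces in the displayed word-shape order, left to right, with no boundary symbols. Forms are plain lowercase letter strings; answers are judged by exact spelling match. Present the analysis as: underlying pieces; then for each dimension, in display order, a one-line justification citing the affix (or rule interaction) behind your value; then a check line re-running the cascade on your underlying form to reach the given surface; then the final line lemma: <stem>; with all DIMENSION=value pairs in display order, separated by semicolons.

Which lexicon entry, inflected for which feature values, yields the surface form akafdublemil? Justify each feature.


underlying: akafdib-l-e-mil
NUM=ol - signalled by the affix -e
KEL=ak - signalled by the affix -l
RANK=ib - signalled by the affix -mil
check: akafdiblemil -> akafdiblemil -> akafdublemil
lemma: akafdib; NUM=ol; KEL=ak; RANK=ib


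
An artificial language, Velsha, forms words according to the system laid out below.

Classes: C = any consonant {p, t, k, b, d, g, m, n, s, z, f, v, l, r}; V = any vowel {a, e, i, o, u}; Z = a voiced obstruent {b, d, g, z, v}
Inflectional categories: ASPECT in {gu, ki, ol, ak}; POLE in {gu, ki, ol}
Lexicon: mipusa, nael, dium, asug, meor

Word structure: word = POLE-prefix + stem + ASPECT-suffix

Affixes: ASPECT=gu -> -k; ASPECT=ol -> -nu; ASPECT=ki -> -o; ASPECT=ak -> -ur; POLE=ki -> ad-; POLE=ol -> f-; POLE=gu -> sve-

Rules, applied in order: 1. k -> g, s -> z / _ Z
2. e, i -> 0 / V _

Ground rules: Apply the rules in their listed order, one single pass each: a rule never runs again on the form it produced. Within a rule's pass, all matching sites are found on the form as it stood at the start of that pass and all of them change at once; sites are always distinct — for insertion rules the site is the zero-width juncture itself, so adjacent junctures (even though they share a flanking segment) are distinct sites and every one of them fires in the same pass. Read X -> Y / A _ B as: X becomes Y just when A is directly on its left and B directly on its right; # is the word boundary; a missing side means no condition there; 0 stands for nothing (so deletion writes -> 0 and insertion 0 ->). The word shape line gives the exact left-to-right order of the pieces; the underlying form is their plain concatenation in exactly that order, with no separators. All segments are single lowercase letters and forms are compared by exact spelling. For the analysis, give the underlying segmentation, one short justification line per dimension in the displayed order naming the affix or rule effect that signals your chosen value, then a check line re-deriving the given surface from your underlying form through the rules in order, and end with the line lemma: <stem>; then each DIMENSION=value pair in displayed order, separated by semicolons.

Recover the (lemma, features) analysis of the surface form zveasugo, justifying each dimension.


underlying: sve-asug-o
ASPECT=ki - signalled by the affix -o
POLE=gu - signalled by the affix sve-
check: sveasugo -> zveasugo -> zveasugo
lemma: asug; ASPECT=ki; POLE=gu


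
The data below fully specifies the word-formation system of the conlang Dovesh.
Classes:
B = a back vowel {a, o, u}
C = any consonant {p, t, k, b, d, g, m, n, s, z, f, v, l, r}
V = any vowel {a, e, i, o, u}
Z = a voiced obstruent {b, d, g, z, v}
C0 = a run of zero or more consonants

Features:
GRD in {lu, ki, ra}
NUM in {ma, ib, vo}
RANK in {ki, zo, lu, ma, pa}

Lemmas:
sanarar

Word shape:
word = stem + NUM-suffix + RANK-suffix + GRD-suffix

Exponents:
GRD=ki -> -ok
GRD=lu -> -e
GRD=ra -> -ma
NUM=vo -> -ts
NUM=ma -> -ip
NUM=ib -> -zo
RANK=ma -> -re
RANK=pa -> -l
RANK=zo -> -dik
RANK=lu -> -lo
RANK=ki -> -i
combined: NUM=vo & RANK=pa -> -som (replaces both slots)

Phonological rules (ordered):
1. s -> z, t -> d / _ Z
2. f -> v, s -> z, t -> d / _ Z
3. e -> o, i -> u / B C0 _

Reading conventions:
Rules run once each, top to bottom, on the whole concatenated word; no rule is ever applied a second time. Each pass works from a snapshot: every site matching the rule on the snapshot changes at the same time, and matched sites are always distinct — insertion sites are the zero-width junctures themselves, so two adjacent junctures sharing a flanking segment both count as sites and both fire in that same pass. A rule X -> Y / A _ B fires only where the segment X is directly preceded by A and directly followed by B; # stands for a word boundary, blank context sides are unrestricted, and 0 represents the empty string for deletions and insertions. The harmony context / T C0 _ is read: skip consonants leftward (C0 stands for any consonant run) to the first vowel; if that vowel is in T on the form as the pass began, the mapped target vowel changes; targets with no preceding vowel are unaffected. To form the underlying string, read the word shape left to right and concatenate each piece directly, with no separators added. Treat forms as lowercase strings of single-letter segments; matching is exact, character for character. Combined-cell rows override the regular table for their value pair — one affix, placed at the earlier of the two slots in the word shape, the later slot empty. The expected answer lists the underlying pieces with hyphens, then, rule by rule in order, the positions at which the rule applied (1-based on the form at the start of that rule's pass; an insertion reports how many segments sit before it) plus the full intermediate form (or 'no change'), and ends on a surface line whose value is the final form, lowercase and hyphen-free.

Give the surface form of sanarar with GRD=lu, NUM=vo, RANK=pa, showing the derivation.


underlying: sanarar-som-e
1. s -> z, t -> d / _ Z: no change
2. f -> v, s -> z, t -> d / _ Z: no change
3. e -> o, i -> u / B C0 _: fires at position(s) 11: sanararsomo
surface: sanararsomo


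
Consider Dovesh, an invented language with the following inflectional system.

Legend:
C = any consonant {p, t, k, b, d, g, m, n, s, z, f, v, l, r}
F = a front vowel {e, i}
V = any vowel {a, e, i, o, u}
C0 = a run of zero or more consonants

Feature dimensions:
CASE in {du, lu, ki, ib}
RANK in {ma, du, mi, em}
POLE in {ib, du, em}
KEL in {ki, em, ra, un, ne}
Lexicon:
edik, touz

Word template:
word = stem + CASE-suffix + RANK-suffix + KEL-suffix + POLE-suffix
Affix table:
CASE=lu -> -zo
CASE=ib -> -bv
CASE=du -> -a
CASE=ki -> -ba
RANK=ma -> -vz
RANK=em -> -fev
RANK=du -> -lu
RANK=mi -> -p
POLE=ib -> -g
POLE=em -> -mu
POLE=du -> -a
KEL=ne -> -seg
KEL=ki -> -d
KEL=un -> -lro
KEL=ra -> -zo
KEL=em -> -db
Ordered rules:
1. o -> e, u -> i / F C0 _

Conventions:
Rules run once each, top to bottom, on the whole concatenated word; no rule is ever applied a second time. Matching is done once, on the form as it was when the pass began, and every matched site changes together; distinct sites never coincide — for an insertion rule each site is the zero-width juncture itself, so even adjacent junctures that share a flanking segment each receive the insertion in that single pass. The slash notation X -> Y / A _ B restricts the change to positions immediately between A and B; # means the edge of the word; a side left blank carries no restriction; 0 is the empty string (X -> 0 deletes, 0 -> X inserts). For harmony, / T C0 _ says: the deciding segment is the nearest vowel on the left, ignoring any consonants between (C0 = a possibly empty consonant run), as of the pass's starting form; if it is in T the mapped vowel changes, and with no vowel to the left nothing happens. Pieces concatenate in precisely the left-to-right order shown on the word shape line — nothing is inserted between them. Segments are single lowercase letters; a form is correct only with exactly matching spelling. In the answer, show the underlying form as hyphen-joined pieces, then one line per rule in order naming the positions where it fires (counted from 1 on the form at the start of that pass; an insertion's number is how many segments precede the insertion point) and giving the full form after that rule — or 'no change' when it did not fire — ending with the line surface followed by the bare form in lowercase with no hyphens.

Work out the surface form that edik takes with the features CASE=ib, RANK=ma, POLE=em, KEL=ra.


underlying: edik-bv-vz-zo-mu
1. o -> e, u -> i / F C0 _: fires at position(s) 10: edikbvvzzemu
surface: edikbvvzzemu


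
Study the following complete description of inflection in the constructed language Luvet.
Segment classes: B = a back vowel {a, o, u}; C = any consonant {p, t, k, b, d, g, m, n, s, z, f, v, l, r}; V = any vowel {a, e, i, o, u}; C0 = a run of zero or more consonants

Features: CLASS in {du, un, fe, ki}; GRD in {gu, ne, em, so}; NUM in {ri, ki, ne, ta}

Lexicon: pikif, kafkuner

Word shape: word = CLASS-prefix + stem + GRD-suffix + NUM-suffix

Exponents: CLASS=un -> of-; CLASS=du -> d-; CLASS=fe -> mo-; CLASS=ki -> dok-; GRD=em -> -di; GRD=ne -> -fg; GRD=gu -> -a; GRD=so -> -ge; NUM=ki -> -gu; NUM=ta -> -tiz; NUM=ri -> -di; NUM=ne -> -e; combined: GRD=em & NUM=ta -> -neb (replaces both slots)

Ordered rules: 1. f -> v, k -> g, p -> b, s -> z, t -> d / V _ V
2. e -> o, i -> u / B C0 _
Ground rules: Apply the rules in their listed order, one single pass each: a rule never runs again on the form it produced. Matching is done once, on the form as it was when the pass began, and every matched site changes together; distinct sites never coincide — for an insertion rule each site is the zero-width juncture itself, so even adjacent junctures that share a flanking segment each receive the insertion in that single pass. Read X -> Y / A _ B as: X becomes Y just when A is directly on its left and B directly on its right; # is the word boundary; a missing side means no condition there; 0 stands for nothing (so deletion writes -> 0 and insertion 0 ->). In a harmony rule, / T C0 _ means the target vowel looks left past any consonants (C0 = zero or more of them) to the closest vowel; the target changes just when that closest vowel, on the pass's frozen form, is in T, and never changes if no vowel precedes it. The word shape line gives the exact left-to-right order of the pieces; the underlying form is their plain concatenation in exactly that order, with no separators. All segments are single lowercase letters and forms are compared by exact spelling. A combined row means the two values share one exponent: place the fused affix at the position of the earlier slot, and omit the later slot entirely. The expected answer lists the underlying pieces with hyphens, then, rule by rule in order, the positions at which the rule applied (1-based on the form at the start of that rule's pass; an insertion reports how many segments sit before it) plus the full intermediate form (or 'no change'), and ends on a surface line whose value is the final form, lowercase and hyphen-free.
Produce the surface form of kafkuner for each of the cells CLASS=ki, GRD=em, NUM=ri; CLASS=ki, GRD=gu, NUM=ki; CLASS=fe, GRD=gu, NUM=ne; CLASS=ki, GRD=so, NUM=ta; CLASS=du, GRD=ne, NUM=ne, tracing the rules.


cell CLASS=ki, GRD=em, NUM=ri:
underlying: dok-kafkuner-di-di
1. f -> v, k -> g, p -> b, s -> z, t -> d / V _ V: no change
2. e -> o, i -> u / B C0 _: fires at position(s) 10: dokkafkunordidi
surface: dokkafkunordidi

cell CLASS=ki, GRD=gu, NUM=ki:
underlying: dok-kafkuner-a-gu
1. f -> v, k -> g, p -> b, s -> z, t -> d / V _ V: no change
2. e -> o, i -> u / B C0 _: fires at position(s) 10: dokkafkunoragu
surface: dokkafkunoragu

cell CLASS=fe, GRD=gu, NUM=ne:
underlying: mo-kafkuner-a-e
1. f -> v, k -> g, p -> b, s -> z, t -> d / V _ V: fires at position(s) 3: mogafkunerae
2. e -> o, i -> u / B C0 _: fires at position(s) 9, 12: mogafkunorao
surface: mogafkunorao

cell CLASS=ki, GRD=so, NUM=ta:
underlying: dok-kafkuner-ge-tiz
1. f -> v, k -> g, p -> b, s -> z, t -> d / V _ V: fires at position(s) 14: dokkafkunergediz
2. e -> o, i -> u / B C0 _: fires at position(s) 10: dokkafkunorgediz
surface: dokkafkunorgediz

cell CLASS=du, GRD=ne, NUM=ne:
underlying: d-kafkuner-fg-e
1. f -> v, k -> g, p -> b, s -> z, t -> d / V _ V: no change
2. e -> o, i -> u / B C0 _: fires at position(s) 8: dkafkunorfge
surface: dkafkunorfge


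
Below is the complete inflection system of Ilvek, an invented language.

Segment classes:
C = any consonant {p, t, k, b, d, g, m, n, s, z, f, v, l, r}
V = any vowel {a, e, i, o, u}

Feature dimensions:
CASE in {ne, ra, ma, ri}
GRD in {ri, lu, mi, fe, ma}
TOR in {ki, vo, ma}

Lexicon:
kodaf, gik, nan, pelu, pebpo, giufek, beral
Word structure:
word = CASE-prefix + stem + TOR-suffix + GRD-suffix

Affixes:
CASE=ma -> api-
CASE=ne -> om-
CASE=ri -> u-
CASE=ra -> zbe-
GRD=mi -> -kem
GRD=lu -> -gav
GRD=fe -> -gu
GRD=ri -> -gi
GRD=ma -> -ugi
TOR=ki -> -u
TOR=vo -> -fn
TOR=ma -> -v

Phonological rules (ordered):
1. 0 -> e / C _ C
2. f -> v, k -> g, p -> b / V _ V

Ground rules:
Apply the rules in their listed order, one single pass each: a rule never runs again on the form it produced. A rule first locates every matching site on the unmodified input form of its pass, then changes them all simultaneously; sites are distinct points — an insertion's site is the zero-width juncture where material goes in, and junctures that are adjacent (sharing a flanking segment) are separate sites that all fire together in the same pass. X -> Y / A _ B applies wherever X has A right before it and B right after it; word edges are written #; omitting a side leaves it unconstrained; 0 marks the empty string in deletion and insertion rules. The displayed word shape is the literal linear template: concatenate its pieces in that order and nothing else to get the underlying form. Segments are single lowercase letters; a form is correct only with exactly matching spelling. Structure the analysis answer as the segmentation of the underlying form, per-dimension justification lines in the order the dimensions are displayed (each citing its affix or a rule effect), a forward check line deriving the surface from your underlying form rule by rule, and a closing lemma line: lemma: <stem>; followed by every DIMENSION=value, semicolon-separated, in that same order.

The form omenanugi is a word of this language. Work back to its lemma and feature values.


underlying: om-nan-u-gi
CASE=ne - signalled by the affix om-
GRD=ri - signalled by the affix -gi
TOR=ki - signalled by the affix -u
check: omnanugi -> omenanugi -> omenanugi
lemma: nan; CASE=ne; GRD=ri; TOR=ki


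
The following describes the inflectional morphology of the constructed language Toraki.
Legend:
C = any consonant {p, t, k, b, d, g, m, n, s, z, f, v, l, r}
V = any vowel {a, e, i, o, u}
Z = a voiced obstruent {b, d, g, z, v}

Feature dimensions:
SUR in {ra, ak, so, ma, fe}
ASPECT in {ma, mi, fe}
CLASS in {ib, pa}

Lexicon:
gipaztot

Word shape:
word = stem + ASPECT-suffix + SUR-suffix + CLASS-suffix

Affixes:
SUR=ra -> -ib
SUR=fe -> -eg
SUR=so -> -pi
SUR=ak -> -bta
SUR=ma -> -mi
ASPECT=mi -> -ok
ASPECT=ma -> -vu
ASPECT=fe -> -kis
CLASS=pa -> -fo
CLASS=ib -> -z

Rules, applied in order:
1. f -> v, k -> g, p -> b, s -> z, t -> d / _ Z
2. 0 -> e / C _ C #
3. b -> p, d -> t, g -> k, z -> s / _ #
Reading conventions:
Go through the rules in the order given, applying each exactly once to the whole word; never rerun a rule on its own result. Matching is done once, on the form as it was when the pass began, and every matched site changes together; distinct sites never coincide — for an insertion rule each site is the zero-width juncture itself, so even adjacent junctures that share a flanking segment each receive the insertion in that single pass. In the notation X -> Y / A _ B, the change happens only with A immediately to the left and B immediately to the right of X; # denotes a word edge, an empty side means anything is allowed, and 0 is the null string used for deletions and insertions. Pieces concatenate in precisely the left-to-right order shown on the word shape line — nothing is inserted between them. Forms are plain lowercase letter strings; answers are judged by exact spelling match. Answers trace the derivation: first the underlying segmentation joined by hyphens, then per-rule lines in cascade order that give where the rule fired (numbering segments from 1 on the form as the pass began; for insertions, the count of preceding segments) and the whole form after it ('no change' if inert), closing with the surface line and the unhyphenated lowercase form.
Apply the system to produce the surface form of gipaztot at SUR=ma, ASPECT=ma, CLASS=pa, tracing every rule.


underlying: gipaztot-vu-mi-fo
1. f -> v, k -> g, p -> b, s -> z, t -> d / _ Z: fires at position(s) 8: gipaztodvumifo
2. 0 -> e / C _ C #: no change
3. b -> p, d -> t, g -> k, z -> s / _ #: no change
surface: gipaztodvumifo


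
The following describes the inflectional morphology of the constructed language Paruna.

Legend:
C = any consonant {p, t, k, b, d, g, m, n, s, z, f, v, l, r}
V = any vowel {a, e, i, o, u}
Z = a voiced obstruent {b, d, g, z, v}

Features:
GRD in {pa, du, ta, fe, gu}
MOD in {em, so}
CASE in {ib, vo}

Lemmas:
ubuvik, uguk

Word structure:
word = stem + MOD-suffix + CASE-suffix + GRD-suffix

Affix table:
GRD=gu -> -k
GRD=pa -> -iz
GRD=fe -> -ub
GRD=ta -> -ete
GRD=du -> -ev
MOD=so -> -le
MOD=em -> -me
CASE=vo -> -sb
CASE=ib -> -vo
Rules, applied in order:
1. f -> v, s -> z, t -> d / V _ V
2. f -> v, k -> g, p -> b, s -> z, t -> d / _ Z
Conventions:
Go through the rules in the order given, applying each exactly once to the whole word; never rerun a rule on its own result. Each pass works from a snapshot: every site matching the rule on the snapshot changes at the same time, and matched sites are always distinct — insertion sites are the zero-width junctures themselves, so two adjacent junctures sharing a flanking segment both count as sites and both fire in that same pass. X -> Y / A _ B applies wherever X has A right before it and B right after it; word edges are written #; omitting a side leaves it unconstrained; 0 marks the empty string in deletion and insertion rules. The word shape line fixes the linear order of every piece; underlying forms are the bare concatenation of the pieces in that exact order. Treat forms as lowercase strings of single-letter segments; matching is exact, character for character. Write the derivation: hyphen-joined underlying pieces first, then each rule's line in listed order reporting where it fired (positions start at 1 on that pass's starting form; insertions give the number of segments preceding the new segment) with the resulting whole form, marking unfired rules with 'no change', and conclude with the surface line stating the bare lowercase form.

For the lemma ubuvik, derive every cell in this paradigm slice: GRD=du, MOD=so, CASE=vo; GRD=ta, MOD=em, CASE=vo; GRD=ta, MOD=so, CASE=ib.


cell GRD=du, MOD=so, CASE=vo:
underlying: ubuvik-le-sb-ev
1. f -> v, s -> z, t -> d / V _ V: no change
2. f -> v, k -> g, p -> b, s -> z, t -> d / _ Z: fires at position(s) 9: ubuviklezbev
surface: ubuviklezbev

cell GRD=ta, MOD=em, CASE=vo:
underlying: ubuvik-me-sb-ete
1. f -> v, s -> z, t -> d / V _ V: fires at position(s) 12: ubuvikmesbede
2. f -> v, k -> g, p -> b, s -> z, t -> d / _ Z: fires at position(s) 9: ubuvikmezbede
surface: ubuvikmezbede

cell GRD=ta, MOD=so, CASE=ib:
underlying: ubuvik-le-vo-ete
1. f -> v, s -> z, t -> d / V _ V: fires at position(s) 12: ubuviklevoede
2. f -> v, k -> g, p -> b, s -> z, t -> d / _ Z: no change
surface: ubuviklevoede


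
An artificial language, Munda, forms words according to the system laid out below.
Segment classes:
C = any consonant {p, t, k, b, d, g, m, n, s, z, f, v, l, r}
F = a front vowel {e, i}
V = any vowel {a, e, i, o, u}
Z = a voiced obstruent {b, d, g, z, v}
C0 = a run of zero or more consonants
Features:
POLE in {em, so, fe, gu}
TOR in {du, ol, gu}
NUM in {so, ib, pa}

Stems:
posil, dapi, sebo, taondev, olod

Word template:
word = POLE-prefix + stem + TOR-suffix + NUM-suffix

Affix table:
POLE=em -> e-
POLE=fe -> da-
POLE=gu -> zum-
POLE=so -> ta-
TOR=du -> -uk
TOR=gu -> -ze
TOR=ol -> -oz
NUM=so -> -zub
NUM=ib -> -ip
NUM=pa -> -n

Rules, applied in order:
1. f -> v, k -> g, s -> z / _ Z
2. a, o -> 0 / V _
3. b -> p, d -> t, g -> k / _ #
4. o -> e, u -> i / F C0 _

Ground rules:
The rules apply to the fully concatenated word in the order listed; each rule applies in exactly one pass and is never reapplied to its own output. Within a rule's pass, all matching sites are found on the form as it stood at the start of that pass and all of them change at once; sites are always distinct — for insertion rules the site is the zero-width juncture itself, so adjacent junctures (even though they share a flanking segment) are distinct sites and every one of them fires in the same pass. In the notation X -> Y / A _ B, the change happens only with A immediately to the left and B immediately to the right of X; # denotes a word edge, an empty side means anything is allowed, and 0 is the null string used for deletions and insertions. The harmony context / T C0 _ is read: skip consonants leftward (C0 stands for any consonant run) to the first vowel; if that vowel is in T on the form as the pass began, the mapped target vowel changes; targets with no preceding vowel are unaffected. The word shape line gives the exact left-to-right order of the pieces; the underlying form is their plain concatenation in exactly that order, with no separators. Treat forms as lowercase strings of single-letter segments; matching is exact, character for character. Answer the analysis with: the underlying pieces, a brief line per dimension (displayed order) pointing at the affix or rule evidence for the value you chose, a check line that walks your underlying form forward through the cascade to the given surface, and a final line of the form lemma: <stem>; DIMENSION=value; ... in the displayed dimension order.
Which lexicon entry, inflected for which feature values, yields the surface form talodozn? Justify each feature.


underlying: ta-olod-oz-n
POLE=so - signalled by the affix ta-
TOR=ol - signalled by the affix -oz
NUM=pa - signalled by the affix -n
check: taolodozn -> taolodozn -> talodozn -> talodozn -> talodozn
lemma: olod; POLE=so; TOR=ol; NUM=pa


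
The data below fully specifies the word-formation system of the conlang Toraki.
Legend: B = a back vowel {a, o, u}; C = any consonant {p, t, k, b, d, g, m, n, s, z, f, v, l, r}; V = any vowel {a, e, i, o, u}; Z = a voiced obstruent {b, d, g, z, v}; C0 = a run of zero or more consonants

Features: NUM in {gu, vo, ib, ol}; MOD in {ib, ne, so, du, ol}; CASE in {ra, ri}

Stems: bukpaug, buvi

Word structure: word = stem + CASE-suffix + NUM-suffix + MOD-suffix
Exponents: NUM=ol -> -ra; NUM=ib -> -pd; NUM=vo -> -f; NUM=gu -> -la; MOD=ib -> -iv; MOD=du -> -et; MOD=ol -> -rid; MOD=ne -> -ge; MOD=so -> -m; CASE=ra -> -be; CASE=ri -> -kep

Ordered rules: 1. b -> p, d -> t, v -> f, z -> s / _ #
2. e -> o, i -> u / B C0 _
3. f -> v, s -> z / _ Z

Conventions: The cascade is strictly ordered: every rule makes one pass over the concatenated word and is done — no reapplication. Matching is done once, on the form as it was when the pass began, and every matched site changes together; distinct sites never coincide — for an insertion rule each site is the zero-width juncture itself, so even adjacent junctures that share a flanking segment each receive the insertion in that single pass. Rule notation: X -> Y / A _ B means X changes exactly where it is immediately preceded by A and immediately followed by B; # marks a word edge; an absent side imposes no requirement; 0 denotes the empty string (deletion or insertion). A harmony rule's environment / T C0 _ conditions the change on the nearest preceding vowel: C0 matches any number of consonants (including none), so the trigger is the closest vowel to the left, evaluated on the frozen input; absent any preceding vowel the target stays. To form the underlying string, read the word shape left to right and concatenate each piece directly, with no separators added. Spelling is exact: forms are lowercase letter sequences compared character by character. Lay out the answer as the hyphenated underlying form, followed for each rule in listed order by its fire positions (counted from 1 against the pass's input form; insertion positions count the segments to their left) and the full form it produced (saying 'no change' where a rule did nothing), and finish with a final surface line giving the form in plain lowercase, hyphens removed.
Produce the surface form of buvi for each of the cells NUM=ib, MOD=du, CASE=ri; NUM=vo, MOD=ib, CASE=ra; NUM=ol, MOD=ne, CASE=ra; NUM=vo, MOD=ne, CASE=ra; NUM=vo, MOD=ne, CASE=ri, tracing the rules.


cell NUM=ib, MOD=du, CASE=ri:
underlying: buvi-kep-pd-et
1. b -> p, d -> t, v -> f, z -> s / _ #: no change
2. e -> o, i -> u / B C0 _: fires at position(s) 4: buvukeppdet
3. f -> v, s -> z / _ Z: no change
surface: buvukeppdet

cell NUM=vo, MOD=ib, CASE=ra:
underlying: buvi-be-f-iv
1. b -> p, d -> t, v -> f, z -> s / _ #: fires at position(s) 9: buvibefif
2. e -> o, i -> u / B C0 _: fires at position(s) 4: buvubefif
3. f -> v, s -> z / _ Z: no change
surface: buvubefif

cell NUM=ol, MOD=ne, CASE=ra:
underlying: buvi-be-ra-ge
1. b -> p, d -> t, v -> f, z -> s / _ #: no change
2. e -> o, i -> u / B C0 _: fires at position(s) 4, 10: buvuberago
3. f -> v, s -> z / _ Z: no change
surface: buvuberago

cell NUM=vo, MOD=ne, CASE=ra:
underlying: buvi-be-f-ge
1. b -> p, d -> t, v -> f, z -> s / _ #: no change
2. e -> o, i -> u / B C0 _: fires at position(s) 4: buvubefge
3. f -> v, s -> z / _ Z: fires at position(s) 7: buvubevge
surface: buvubevge

cell NUM=vo, MOD=ne, CASE=ri:
underlying: buvi-kep-f-ge
1. b -> p, d -> t, v -> f, z -> s / _ #: no change
2. e -> o, i -> u / B C0 _: fires at position(s) 4: buvukepfge
3. f -> v, s -> z / _ Z: fires at position(s) 8: buvukepvge
surface: buvukepvge
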